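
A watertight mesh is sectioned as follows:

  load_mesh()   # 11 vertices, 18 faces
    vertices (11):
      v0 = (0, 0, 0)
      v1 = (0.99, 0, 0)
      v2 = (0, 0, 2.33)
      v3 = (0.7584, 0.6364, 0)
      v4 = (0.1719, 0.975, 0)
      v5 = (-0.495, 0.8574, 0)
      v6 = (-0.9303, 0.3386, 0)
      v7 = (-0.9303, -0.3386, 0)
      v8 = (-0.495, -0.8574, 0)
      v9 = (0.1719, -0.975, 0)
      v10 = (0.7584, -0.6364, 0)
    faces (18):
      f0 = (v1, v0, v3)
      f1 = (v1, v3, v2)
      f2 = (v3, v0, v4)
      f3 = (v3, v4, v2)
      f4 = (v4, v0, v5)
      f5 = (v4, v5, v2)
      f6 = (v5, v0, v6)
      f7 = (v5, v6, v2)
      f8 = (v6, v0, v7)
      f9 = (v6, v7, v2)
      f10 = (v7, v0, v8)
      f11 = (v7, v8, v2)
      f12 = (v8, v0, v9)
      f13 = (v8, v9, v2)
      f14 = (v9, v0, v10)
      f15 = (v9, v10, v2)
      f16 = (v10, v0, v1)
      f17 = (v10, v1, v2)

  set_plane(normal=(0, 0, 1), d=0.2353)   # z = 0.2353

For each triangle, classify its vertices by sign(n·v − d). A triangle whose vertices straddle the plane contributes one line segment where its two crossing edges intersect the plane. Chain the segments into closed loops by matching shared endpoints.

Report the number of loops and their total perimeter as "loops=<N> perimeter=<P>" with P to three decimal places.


Straddling triangles (9 of 18):
  (v1,v3,v2) [--+] → (0.681811, 0.572132, 0.2353)–(0.890023, 0, 0.2353)  len=0.6088
  (v3,v4,v2) [--+] → (0.15454, 0.876538, 0.2353)–(0.681811, 0.572132, 0.2353)  len=0.6088
  (v4,v5,v2) [--+] → (-0.445011, 0.770814, 0.2353)–(0.15454, 0.876538, 0.2353)  len=0.6088
  (v5,v6,v2) [--+] → (-0.836352, 0.304406, 0.2353)–(-0.445011, 0.770814, 0.2353)  len=0.6088
  (v6,v7,v2) [--+] → (-0.836352, -0.304406, 0.2353)–(-0.836352, 0.304406, 0.2353)  len=0.6088
  (v7,v8,v2) [--+] → (-0.445011, -0.770814, 0.2353)–(-0.836352, -0.304406, 0.2353)  len=0.6088
  (v8,v9,v2) [--+] → (0.15454, -0.876538, 0.2353)–(-0.445011, -0.770814, 0.2353)  len=0.6088
  (v9,v10,v2) [--+] → (0.681811, -0.572132, 0.2353)–(0.15454, -0.876538, 0.2353)  len=0.6088
  (v10,v1,v2) [--+] → (0.890023, 0, 0.2353)–(0.681811, -0.572132, 0.2353)  len=0.6088

Chained into 1 loop(s):
  loop 1: 9 segments, perimeter = 5.4794
Total perimeter = 5.479

loops=1 perimeter=5.479


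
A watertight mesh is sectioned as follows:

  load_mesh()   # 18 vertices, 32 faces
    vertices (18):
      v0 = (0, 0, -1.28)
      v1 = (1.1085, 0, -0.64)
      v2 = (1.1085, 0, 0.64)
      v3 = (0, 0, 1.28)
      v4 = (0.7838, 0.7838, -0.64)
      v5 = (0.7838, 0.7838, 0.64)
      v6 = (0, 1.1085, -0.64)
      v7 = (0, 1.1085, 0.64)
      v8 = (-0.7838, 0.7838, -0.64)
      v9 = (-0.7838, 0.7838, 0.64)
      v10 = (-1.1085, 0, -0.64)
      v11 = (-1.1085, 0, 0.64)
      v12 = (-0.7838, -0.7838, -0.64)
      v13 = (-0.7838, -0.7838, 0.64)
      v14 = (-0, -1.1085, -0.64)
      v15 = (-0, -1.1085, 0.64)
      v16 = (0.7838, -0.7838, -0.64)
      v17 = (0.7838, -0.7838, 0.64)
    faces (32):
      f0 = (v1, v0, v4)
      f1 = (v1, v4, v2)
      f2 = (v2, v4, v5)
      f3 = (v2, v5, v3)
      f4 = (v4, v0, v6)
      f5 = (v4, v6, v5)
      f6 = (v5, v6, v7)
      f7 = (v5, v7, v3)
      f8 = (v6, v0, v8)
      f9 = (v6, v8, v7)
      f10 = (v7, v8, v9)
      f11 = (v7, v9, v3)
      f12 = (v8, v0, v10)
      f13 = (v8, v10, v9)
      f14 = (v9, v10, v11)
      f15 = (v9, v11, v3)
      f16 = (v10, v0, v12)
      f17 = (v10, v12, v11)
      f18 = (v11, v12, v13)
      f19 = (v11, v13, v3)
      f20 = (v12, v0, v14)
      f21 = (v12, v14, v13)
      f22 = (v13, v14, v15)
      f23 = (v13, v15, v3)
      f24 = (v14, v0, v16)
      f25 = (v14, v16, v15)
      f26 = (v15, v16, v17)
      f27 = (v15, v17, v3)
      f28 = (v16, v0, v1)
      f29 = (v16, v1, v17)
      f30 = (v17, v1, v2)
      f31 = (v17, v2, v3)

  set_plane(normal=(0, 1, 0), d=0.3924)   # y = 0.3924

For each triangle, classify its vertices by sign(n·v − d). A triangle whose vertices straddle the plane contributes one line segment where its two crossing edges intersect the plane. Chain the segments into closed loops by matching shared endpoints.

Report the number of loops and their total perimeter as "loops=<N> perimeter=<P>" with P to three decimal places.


Straddling triangles (12 of 32):
  (v1,v0,v4) [--+] → (0.3924, 0.3924, -0.959592)–(0.945943, 0.3924, -0.64)  len=0.6392
  (v1,v4,v2) [-+-] → (0.945943, 0.3924, -0.64)–(0.945943, 0.3924, -0.000816535)  len=0.6392
  (v2,v4,v5) [-++] → (0.945943, 0.3924, -0.000816535)–(0.945943, 0.3924, 0.64)  len=0.6408
  (v2,v5,v3) [-+-] → (0.945943, 0.3924, 0.64)–(0.3924, 0.3924, 0.959592)  len=0.6392
  (v4,v0,v6) [+-+] → (0.3924, 0.3924, -0.959592)–(0, 0.3924, -1.05345)  len=0.4035
  (v5,v7,v3) [++-] → (0, 0.3924, 1.05345)–(0.3924, 0.3924, 0.959592)  len=0.4035
  (v6,v0,v8) [+-+] → (0, 0.3924, -1.05345)–(-0.3924, 0.3924, -0.959592)  len=0.4035
  (v7,v9,v3) [++-] → (-0.3924, 0.3924, 0.959592)–(0, 0.3924, 1.05345)  len=0.4035
  (v8,v0,v10) [+--] → (-0.3924, 0.3924, -0.959592)–(-0.945943, 0.3924, -0.64)  len=0.6392
  (v8,v10,v9) [+-+] → (-0.945943, 0.3924, -0.64)–(-0.945943, 0.3924, 0.000816535)  len=0.6408
  (v9,v10,v11) [+--] → (-0.945943, 0.3924, 0.000816535)–(-0.945943, 0.3924, 0.64)  len=0.6392
  (v9,v11,v3) [+--] → (-0.945943, 0.3924, 0.64)–(-0.3924, 0.3924, 0.959592)  len=0.6392

Chained into 1 loop(s):
  loop 1: 12 segments, perimeter = 6.7306
Total perimeter = 6.731

loops=1 perimeter=6.731


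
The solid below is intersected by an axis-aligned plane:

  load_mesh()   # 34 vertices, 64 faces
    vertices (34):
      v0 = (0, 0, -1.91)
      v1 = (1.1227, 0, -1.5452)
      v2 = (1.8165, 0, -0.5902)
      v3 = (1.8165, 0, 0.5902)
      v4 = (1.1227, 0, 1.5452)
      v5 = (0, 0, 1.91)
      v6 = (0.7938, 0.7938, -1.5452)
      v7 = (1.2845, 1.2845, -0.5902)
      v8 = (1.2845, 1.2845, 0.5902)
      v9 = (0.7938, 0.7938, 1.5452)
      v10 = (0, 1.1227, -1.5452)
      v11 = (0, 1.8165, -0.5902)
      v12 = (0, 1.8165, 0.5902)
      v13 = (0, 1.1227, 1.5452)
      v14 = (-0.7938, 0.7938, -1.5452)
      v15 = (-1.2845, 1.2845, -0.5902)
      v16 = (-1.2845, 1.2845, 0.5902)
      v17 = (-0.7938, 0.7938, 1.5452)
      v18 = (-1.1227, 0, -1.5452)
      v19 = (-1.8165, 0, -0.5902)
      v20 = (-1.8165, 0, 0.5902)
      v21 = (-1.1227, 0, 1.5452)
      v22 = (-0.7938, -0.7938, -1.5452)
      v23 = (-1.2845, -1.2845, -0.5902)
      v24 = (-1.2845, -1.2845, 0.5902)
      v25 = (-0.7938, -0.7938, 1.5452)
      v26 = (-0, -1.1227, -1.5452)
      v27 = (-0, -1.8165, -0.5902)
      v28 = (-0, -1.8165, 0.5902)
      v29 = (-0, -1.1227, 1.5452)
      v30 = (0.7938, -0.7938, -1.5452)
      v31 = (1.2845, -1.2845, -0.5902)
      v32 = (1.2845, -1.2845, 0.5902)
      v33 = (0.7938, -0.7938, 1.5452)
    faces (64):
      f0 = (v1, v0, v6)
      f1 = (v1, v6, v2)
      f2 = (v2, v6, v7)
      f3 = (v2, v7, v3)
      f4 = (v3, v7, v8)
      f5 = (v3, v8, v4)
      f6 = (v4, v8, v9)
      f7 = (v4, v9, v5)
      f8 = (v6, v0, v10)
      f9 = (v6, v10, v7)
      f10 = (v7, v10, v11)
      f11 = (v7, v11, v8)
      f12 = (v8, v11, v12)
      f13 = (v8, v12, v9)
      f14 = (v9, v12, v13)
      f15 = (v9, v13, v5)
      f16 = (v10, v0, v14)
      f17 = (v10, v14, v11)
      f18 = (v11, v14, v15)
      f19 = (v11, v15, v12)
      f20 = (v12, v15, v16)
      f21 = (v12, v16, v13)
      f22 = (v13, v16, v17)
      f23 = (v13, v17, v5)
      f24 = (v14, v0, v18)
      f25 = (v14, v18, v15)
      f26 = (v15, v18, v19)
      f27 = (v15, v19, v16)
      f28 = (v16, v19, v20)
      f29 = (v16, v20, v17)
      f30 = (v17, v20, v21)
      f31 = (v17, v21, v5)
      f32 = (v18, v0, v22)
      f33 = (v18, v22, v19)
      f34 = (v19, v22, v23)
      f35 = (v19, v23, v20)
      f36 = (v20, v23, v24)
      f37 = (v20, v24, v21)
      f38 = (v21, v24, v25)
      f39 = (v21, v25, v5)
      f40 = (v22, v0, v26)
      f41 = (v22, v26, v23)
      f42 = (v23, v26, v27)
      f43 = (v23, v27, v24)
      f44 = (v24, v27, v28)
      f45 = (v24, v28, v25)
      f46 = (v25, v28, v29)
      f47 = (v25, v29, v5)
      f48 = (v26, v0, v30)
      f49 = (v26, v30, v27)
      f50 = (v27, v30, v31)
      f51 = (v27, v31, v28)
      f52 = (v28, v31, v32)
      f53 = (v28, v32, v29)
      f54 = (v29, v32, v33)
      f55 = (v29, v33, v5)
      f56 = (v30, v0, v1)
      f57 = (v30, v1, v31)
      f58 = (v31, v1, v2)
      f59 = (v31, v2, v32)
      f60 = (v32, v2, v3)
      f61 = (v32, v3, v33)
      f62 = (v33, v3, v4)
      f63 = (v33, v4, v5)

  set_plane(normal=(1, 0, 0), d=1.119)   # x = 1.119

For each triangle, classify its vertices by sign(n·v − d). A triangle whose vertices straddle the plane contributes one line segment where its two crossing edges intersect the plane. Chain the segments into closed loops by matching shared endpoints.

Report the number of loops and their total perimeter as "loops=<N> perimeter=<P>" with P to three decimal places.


loops=1 perimeter=9.101

Straddling triangles (20 of 64):
  (v1,v0,v6) [+--] → (1.119, 0, -1.5464)–(1.119, 0.00892995, -1.5452)  len=0.0090
  (v1,v6,v2) [+-+] → (1.119, 0.00892995, -1.5452)–(1.119, 0.541386, -1.24153)  len=0.6130
  (v2,v6,v7) [+-+] → (1.119, 0.541386, -1.24153)–(1.119, 1.119, -0.912296)  len=0.6649
  (v4,v8,v9) [++-] → (1.119, 1.119, 0.912296)–(1.119, 0.00892995, 1.5452)  len=1.2778
  (v4,v9,v5) [+--] → (1.119, 0.00892995, 1.5452)–(1.119, 0, 1.5464)  len=0.0090
  (v6,v10,v7) [--+] → (1.119, 1.26365, -0.713246)–(1.119, 1.119, -0.912296)  len=0.2461
  (v7,v10,v11) [+--] → (1.119, 1.26365, -0.713246)–(1.119, 1.35304, -0.5902)  len=0.1521
  (v7,v11,v8) [+-+] → (1.119, 1.35304, -0.5902)–(1.119, 1.35304, 0.438113)  len=1.0283
  (v8,v11,v12) [+--] → (1.119, 1.35304, 0.438113)–(1.119, 1.35304, 0.5902)  len=0.1521
  (v8,v12,v9) [+--] → (1.119, 1.35304, 0.5902)–(1.119, 1.119, 0.912296)  len=0.3981
  (v27,v30,v31) [--+] → (1.119, -1.119, -0.912296)–(1.119, -1.35304, -0.5902)  len=0.3981
  (v27,v31,v28) [-+-] → (1.119, -1.35304, -0.5902)–(1.119, -1.35304, -0.438113)  len=0.1521
  (v28,v31,v32) [-++] → (1.119, -1.35304, -0.438113)–(1.119, -1.35304, 0.5902)  len=1.0283
  (v28,v32,v29) [-+-] → (1.119, -1.35304, 0.5902)–(1.119, -1.26365, 0.713246)  len=0.1521
  (v29,v32,v33) [-+-] → (1.119, -1.26365, 0.713246)–(1.119, -1.119, 0.912296)  len=0.2461
  (v30,v0,v1) [--+] → (1.119, 0, -1.5464)–(1.119, -0.00892995, -1.5452)  len=0.0090
  (v30,v1,v31) [-++] → (1.119, -0.00892995, -1.5452)–(1.119, -1.119, -0.912296)  len=1.2778
  (v32,v3,v33) [++-] → (1.119, -0.541386, 1.24153)–(1.119, -1.119, 0.912296)  len=0.6649
  (v33,v3,v4) [-++] → (1.119, -0.541386, 1.24153)–(1.119, -0.00892995, 1.5452)  len=0.6130
  (v33,v4,v5) [-+-] → (1.119, -0.00892995, 1.5452)–(1.119, 0, 1.5464)  len=0.0090

Chained into 1 loop(s):
  loop 1: 20 segments, perimeter = 9.1007
Total perimeter = 9.101


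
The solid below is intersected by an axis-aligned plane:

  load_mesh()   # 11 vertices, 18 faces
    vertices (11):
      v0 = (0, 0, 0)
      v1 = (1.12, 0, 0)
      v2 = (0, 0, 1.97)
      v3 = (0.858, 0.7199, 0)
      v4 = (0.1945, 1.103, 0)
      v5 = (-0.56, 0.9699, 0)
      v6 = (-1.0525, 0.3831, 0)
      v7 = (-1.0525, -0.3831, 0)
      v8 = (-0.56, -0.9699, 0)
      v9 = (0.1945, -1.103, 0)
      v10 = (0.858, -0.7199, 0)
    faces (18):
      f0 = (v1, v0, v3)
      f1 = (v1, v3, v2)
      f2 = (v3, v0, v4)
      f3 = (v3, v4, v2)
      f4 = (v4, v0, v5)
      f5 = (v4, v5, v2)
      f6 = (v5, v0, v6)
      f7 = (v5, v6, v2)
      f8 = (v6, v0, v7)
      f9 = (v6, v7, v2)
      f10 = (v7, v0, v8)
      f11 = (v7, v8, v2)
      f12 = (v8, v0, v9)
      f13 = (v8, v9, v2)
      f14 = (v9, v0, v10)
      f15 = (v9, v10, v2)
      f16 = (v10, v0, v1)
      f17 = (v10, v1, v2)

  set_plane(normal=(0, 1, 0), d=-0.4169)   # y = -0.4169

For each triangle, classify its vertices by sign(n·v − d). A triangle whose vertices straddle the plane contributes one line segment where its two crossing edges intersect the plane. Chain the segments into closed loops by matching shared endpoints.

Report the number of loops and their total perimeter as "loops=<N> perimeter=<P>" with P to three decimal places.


Straddling triangles (8 of 18):
  (v7,v0,v8) [++-] → (-0.240709, -0.4169, 0)–(-1.02413, -0.4169, 0)  len=0.7834
  (v7,v8,v2) [+-+] → (-1.02413, -0.4169, 0)–(-0.240709, -0.4169, 1.12322)  len=1.3694
  (v8,v0,v9) [-+-] → (-0.240709, -0.4169, 0)–(0.073515, -0.4169, 0)  len=0.3142
  (v8,v9,v2) [--+] → (0.073515, -0.4169, 1.2254)–(-0.240709, -0.4169, 1.12322)  len=0.3304
  (v9,v0,v10) [-+-] → (0.073515, -0.4169, 0)–(0.496875, -0.4169, 0)  len=0.4234
  (v9,v10,v2) [--+] → (0.496875, -0.4169, 0.829157)–(0.073515, -0.4169, 1.2254)  len=0.5799
  (v10,v0,v1) [-++] → (0.496875, -0.4169, 0)–(0.968274, -0.4169, 0)  len=0.4714
  (v10,v1,v2) [-++] → (0.968274, -0.4169, 0)–(0.496875, -0.4169, 0.829157)  len=0.9538

Chained into 1 loop(s):
  loop 1: 8 segments, perimeter = 5.2259
Total perimeter = 5.226

loops=1 perimeter=5.226


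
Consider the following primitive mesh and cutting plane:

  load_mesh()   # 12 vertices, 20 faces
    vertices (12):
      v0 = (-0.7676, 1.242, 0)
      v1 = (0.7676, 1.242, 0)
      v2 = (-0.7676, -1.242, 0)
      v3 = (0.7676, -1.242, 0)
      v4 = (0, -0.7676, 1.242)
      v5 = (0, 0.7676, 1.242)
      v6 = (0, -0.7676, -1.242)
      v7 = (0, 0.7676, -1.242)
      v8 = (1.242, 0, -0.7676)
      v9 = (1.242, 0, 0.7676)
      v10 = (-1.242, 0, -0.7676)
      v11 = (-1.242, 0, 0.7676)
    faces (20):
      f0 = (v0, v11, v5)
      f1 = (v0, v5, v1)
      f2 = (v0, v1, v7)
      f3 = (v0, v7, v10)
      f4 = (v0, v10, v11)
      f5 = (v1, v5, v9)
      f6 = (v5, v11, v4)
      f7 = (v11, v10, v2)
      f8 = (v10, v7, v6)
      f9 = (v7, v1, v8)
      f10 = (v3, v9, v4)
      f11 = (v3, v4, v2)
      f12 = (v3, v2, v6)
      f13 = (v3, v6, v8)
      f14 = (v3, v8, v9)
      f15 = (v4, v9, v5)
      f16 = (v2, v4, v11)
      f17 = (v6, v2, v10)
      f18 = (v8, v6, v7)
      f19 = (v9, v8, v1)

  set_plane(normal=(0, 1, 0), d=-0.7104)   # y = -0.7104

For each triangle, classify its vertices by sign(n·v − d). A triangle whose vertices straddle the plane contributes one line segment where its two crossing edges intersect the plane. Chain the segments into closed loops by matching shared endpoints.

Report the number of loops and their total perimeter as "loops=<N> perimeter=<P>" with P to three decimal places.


Straddling triangles (10 of 20):
  (v5,v11,v4) [++-] → (-0.0925513, -0.7104, 1.20665)–(0, -0.7104, 1.242)  len=0.0991
  (v11,v10,v2) [++-] → (-0.970652, -0.7104, -0.328548)–(-0.970652, -0.7104, 0.328548)  len=0.6571
  (v10,v7,v6) [++-] → (0, -0.7104, -1.242)–(-0.0925513, -0.7104, -1.20665)  len=0.0991
  (v3,v9,v4) [-+-] → (0.970652, -0.7104, 0.328548)–(0.0925513, -0.7104, 1.20665)  len=1.2418
  (v3,v6,v8) [--+] → (0.0925513, -0.7104, -1.20665)–(0.970652, -0.7104, -0.328548)  len=1.2418
  (v3,v8,v9) [-++] → (0.970652, -0.7104, -0.328548)–(0.970652, -0.7104, 0.328548)  len=0.6571
  (v4,v9,v5) [-++] → (0.0925513, -0.7104, 1.20665)–(0, -0.7104, 1.242)  len=0.0991
  (v2,v4,v11) [--+] → (-0.0925513, -0.7104, 1.20665)–(-0.970652, -0.7104, 0.328548)  len=1.2418
  (v6,v2,v10) [--+] → (-0.970652, -0.7104, -0.328548)–(-0.0925513, -0.7104, -1.20665)  len=1.2418
  (v8,v6,v7) [+-+] → (0.0925513, -0.7104, -1.20665)–(0, -0.7104, -1.242)  len=0.0991

Chained into 1 loop(s):
  loop 1: 10 segments, perimeter = 6.6778
Total perimeter = 6.678

loops=1 perimeter=6.678


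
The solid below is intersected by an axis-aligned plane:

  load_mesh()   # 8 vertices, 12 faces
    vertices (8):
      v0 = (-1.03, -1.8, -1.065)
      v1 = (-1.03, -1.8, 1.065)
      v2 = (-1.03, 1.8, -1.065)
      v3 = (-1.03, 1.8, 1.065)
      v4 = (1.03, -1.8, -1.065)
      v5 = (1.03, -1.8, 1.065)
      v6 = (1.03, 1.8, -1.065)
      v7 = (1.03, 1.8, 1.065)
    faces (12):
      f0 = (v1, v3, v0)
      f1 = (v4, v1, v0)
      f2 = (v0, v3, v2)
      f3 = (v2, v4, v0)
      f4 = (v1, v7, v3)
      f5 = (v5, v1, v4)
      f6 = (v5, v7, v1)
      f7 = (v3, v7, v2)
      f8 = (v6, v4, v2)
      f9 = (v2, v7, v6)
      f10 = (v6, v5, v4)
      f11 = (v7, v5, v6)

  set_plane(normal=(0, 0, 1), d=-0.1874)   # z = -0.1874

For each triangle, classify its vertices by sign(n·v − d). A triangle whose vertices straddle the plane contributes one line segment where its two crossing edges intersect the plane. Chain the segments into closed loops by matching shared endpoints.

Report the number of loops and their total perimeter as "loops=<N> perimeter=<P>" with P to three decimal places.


loops=1 perimeter=11.320

Straddling triangles (8 of 12):
  (v1,v3,v0) [++-] → (-1.03, -0.316732, -0.1874)–(-1.03, -1.8, -0.1874)  len=1.4833
  (v4,v1,v0) [-+-] → (0.181241, -1.8, -0.1874)–(-1.03, -1.8, -0.1874)  len=1.2112
  (v0,v3,v2) [-+-] → (-1.03, -0.316732, -0.1874)–(-1.03, 1.8, -0.1874)  len=2.1167
  (v5,v1,v4) [++-] → (0.181241, -1.8, -0.1874)–(1.03, -1.8, -0.1874)  len=0.8488
  (v3,v7,v2) [++-] → (-0.181241, 1.8, -0.1874)–(-1.03, 1.8, -0.1874)  len=0.8488
  (v2,v7,v6) [-+-] → (-0.181241, 1.8, -0.1874)–(1.03, 1.8, -0.1874)  len=1.2112
  (v6,v5,v4) [-+-] → (1.03, 0.316732, -0.1874)–(1.03, -1.8, -0.1874)  len=2.1167
  (v7,v5,v6) [++-] → (1.03, 0.316732, -0.1874)–(1.03, 1.8, -0.1874)  len=1.4833

Chained into 1 loop(s):
  loop 1: 8 segments, perimeter = 11.3200
Total perimeter = 11.320


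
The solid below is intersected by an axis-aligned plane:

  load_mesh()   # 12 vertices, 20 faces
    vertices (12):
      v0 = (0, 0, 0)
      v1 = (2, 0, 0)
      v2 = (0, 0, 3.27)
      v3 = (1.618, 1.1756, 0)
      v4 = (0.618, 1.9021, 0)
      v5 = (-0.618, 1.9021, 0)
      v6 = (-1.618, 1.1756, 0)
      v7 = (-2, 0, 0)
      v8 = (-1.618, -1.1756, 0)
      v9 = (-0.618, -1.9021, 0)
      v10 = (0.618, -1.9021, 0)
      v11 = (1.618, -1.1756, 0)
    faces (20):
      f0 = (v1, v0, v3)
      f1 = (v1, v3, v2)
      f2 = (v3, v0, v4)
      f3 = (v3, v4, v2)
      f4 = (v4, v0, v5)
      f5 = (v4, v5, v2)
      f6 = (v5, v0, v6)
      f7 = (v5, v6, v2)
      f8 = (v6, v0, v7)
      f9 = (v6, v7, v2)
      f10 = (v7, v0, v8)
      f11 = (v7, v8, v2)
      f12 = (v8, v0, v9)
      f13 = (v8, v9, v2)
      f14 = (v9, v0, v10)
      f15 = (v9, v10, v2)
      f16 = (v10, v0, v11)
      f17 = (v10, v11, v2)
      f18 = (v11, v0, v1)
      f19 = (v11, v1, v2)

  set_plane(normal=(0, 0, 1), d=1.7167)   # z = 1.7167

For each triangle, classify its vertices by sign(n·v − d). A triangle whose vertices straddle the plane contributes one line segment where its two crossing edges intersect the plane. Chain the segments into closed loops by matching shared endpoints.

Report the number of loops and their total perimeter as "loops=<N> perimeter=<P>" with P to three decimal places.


Straddling triangles (10 of 20):
  (v1,v3,v2) [--+] → (0.768575, 0.558428, 1.7167)–(0.950031, 0, 1.7167)  len=0.5872
  (v3,v4,v2) [--+] → (0.293559, 0.903527, 1.7167)–(0.768575, 0.558428, 1.7167)  len=0.5871
  (v4,v5,v2) [--+] → (-0.293559, 0.903527, 1.7167)–(0.293559, 0.903527, 1.7167)  len=0.5871
  (v5,v6,v2) [--+] → (-0.768575, 0.558428, 1.7167)–(-0.293559, 0.903527, 1.7167)  len=0.5871
  (v6,v7,v2) [--+] → (-0.950031, 0, 1.7167)–(-0.768575, 0.558428, 1.7167)  len=0.5872
  (v7,v8,v2) [--+] → (-0.768575, -0.558428, 1.7167)–(-0.950031, 0, 1.7167)  len=0.5872
  (v8,v9,v2) [--+] → (-0.293559, -0.903527, 1.7167)–(-0.768575, -0.558428, 1.7167)  len=0.5871
  (v9,v10,v2) [--+] → (0.293559, -0.903527, 1.7167)–(-0.293559, -0.903527, 1.7167)  len=0.5871
  (v10,v11,v2) [--+] → (0.768575, -0.558428, 1.7167)–(0.293559, -0.903527, 1.7167)  len=0.5871
  (v11,v1,v2) [--+] → (0.950031, 0, 1.7167)–(0.768575, -0.558428, 1.7167)  len=0.5872

Chained into 1 loop(s):
  loop 1: 10 segments, perimeter = 5.8715
Total perimeter = 5.871

loops=1 perimeter=5.871


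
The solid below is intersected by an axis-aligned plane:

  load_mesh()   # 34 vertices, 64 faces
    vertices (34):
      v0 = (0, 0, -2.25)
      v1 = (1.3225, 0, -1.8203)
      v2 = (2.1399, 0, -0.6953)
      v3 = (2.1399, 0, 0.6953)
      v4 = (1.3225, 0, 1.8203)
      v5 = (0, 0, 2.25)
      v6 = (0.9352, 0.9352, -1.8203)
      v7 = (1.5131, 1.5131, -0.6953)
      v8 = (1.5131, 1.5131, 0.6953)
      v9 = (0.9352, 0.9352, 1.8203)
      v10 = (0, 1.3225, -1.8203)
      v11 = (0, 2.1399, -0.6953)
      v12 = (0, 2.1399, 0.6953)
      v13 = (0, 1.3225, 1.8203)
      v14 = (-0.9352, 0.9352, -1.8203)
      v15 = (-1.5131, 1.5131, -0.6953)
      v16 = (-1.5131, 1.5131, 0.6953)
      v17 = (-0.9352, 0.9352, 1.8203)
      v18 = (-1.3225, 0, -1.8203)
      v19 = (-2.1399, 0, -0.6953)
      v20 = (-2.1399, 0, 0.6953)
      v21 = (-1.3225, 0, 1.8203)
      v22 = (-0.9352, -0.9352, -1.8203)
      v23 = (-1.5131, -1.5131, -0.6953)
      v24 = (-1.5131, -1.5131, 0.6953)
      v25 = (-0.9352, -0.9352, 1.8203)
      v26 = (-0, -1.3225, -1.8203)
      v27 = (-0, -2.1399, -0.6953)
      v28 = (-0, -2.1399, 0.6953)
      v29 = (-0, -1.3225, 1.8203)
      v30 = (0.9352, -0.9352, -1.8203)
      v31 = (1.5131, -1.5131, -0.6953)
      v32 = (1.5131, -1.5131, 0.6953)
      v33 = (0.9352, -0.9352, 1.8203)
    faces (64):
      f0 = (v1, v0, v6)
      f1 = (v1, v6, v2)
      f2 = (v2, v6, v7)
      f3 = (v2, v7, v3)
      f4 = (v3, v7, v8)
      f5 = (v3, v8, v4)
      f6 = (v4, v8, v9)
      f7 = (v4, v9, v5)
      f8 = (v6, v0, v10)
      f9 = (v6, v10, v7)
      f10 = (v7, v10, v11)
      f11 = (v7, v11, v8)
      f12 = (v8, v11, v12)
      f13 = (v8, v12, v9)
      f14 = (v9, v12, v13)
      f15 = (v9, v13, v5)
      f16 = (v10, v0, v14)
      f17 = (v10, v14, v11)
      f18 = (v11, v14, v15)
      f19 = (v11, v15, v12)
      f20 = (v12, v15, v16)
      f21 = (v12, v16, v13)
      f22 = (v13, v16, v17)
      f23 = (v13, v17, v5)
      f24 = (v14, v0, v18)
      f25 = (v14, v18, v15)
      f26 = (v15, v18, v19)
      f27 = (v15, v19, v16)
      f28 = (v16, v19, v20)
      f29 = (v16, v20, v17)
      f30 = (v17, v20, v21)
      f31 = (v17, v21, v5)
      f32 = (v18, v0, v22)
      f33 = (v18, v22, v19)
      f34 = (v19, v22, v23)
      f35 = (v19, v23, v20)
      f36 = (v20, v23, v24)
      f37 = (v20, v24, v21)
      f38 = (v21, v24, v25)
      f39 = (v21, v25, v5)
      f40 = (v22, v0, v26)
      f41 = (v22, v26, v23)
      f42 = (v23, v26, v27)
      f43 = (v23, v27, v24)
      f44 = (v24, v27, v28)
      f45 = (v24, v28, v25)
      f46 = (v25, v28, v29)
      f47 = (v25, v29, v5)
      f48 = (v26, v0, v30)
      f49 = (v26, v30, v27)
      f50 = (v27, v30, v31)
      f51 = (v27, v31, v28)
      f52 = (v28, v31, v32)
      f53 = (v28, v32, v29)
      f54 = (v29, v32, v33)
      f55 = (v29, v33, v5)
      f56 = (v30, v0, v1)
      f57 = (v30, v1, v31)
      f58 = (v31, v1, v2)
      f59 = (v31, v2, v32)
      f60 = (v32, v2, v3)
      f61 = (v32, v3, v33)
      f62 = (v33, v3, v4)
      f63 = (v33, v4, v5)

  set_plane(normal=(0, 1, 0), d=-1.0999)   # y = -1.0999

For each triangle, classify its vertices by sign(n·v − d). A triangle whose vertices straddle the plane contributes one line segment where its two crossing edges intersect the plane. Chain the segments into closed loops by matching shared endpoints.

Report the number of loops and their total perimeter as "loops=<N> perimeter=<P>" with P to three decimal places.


loops=1 perimeter=11.517

Straddling triangles (20 of 64):
  (v19,v22,v23) [++-] → (-1.0999, -1.0999, -1.49968)–(-1.68427, -1.0999, -0.6953)  len=0.9942
  (v19,v23,v20) [+-+] → (-1.68427, -1.0999, -0.6953)–(-1.68427, -1.0999, -0.315553)  len=0.3797
  (v20,v23,v24) [+--] → (-1.68427, -1.0999, -0.315553)–(-1.68427, -1.0999, 0.6953)  len=1.0109
  (v20,v24,v21) [+-+] → (-1.68427, -1.0999, 0.6953)–(-1.46105, -1.0999, 1.00252)  len=0.3797
  (v21,v24,v25) [+-+] → (-1.46105, -1.0999, 1.00252)–(-1.0999, -1.0999, 1.49968)  len=0.6145
  (v22,v0,v26) [++-] → (0, -1.0999, -1.89263)–(-0.537505, -1.0999, -1.8203)  len=0.5423
  (v22,v26,v23) [+--] → (-0.537505, -1.0999, -1.8203)–(-1.0999, -1.0999, -1.49968)  len=0.6474
  (v24,v28,v25) [--+] → (-0.807345, -1.0999, 1.6665)–(-1.0999, -1.0999, 1.49968)  len=0.3368
  (v25,v28,v29) [+--] → (-0.807345, -1.0999, 1.6665)–(-0.537505, -1.0999, 1.8203)  len=0.3106
  (v25,v29,v5) [+-+] → (-0.537505, -1.0999, 1.8203)–(0, -1.0999, 1.89263)  len=0.5423
  (v26,v0,v30) [-++] → (0, -1.0999, -1.89263)–(0.537505, -1.0999, -1.8203)  len=0.5423
  (v26,v30,v27) [-+-] → (0.537505, -1.0999, -1.8203)–(0.807345, -1.0999, -1.6665)  len=0.3106
  (v27,v30,v31) [-+-] → (0.807345, -1.0999, -1.6665)–(1.0999, -1.0999, -1.49968)  len=0.3368
  (v29,v32,v33) [--+] → (1.0999, -1.0999, 1.49968)–(0.537505, -1.0999, 1.8203)  len=0.6474
  (v29,v33,v5) [-++] → (0.537505, -1.0999, 1.8203)–(0, -1.0999, 1.89263)  len=0.5423
  (v30,v1,v31) [++-] → (1.46105, -1.0999, -1.00252)–(1.0999, -1.0999, -1.49968)  len=0.6145
  (v31,v1,v2) [-++] → (1.46105, -1.0999, -1.00252)–(1.68427, -1.0999, -0.6953)  len=0.3797
  (v31,v2,v32) [-+-] → (1.68427, -1.0999, -0.6953)–(1.68427, -1.0999, 0.315553)  len=1.0109
  (v32,v2,v3) [-++] → (1.68427, -1.0999, 0.315553)–(1.68427, -1.0999, 0.6953)  len=0.3797
  (v32,v3,v33) [-++] → (1.68427, -1.0999, 0.6953)–(1.0999, -1.0999, 1.49968)  len=0.9942

Chained into 1 loop(s):
  loop 1: 20 segments, perimeter = 11.5170
Total perimeter = 11.517


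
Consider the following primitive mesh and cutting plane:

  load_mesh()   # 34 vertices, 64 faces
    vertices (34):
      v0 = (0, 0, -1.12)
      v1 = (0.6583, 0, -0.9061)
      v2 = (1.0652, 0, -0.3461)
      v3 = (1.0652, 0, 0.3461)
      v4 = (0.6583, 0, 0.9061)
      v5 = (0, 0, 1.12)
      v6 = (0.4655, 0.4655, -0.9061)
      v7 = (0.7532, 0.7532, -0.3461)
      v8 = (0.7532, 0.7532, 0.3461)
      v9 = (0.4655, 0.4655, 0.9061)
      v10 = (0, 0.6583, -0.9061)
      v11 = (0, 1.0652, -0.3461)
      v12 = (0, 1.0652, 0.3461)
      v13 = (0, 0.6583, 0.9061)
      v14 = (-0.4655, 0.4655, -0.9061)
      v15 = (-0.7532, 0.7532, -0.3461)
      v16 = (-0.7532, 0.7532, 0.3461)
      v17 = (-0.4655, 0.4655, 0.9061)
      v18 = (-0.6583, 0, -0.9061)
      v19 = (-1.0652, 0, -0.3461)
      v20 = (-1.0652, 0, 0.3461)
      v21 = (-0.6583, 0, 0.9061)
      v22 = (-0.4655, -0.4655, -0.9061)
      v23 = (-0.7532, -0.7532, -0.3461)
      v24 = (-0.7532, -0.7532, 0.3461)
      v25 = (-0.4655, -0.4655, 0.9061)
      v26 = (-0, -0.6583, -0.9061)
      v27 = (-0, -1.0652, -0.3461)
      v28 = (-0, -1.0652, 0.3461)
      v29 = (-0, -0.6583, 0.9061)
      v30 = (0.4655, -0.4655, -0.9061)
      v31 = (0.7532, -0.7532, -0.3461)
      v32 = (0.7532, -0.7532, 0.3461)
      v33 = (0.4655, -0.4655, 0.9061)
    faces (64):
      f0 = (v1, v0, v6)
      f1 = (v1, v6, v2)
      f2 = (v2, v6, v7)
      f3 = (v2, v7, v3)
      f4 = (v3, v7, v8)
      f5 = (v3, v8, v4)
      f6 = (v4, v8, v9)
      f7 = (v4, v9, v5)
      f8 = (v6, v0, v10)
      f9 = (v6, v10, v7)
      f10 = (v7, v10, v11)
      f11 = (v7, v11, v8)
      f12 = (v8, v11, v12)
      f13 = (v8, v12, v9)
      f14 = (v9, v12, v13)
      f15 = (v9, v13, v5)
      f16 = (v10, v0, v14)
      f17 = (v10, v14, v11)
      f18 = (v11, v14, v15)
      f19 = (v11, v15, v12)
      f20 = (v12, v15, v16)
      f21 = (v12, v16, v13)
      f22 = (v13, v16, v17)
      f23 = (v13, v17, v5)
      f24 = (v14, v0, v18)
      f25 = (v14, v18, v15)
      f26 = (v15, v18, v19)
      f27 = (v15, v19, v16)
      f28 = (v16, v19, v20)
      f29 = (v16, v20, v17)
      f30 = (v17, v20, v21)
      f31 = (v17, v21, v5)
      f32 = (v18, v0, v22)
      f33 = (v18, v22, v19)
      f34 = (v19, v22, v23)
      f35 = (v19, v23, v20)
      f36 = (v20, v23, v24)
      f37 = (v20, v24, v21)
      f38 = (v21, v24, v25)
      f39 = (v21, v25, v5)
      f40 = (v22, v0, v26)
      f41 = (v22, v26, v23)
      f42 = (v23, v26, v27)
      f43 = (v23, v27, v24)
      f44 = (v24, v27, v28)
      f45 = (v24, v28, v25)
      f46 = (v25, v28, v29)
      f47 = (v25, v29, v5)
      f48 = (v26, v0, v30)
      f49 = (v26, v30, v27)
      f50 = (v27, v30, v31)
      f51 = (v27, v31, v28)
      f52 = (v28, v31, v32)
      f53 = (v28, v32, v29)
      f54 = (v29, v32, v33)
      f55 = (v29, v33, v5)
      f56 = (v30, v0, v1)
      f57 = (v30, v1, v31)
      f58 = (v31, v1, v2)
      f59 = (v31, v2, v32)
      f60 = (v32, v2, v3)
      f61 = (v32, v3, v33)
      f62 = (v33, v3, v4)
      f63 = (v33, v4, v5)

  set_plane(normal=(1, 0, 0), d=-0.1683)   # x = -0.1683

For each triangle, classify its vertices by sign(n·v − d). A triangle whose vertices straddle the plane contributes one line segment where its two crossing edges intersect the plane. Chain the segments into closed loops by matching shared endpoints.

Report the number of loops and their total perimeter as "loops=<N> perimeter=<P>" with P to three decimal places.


loops=1 perimeter=6.600

Straddling triangles (20 of 64):
  (v10,v0,v14) [++-] → (-0.1683, 0.1683, -1.04267)–(-0.1683, 0.588594, -0.9061)  len=0.4419
  (v10,v14,v11) [+-+] → (-0.1683, 0.588594, -0.9061)–(-0.1683, 0.84838, -0.548566)  len=0.4419
  (v11,v14,v15) [+--] → (-0.1683, 0.84838, -0.548566)–(-0.1683, 0.995485, -0.3461)  len=0.2503
  (v11,v15,v12) [+-+] → (-0.1683, 0.995485, -0.3461)–(-0.1683, 0.995485, 0.19143)  len=0.5375
  (v12,v15,v16) [+--] → (-0.1683, 0.995485, 0.19143)–(-0.1683, 0.995485, 0.3461)  len=0.1547
  (v12,v16,v13) [+-+] → (-0.1683, 0.995485, 0.3461)–(-0.1683, 0.679505, 0.78097)  len=0.5375
  (v13,v16,v17) [+--] → (-0.1683, 0.679505, 0.78097)–(-0.1683, 0.588594, 0.9061)  len=0.1547
  (v13,v17,v5) [+-+] → (-0.1683, 0.588594, 0.9061)–(-0.1683, 0.1683, 1.04267)  len=0.4419
  (v14,v0,v18) [-+-] → (-0.1683, 0.1683, -1.04267)–(-0.1683, 0, -1.06531)  len=0.1698
  (v17,v21,v5) [--+] → (-0.1683, 0, 1.06531)–(-0.1683, 0.1683, 1.04267)  len=0.1698
  (v18,v0,v22) [-+-] → (-0.1683, 0, -1.06531)–(-0.1683, -0.1683, -1.04267)  len=0.1698
  (v21,v25,v5) [--+] → (-0.1683, -0.1683, 1.04267)–(-0.1683, 0, 1.06531)  len=0.1698
  (v22,v0,v26) [-++] → (-0.1683, -0.1683, -1.04267)–(-0.1683, -0.588594, -0.9061)  len=0.4419
  (v22,v26,v23) [-+-] → (-0.1683, -0.588594, -0.9061)–(-0.1683, -0.679505, -0.78097)  len=0.1547
  (v23,v26,v27) [-++] → (-0.1683, -0.679505, -0.78097)–(-0.1683, -0.995485, -0.3461)  len=0.5375
  (v23,v27,v24) [-+-] → (-0.1683, -0.995485, -0.3461)–(-0.1683, -0.995485, -0.19143)  len=0.1547
  (v24,v27,v28) [-++] → (-0.1683, -0.995485, -0.19143)–(-0.1683, -0.995485, 0.3461)  len=0.5375
  (v24,v28,v25) [-+-] → (-0.1683, -0.995485, 0.3461)–(-0.1683, -0.84838, 0.548566)  len=0.2503
  (v25,v28,v29) [-++] → (-0.1683, -0.84838, 0.548566)–(-0.1683, -0.588594, 0.9061)  len=0.4419
  (v25,v29,v5) [-++] → (-0.1683, -0.588594, 0.9061)–(-0.1683, -0.1683, 1.04267)  len=0.4419

Chained into 1 loop(s):
  loop 1: 20 segments, perimeter = 6.6002
Total perimeter = 6.600


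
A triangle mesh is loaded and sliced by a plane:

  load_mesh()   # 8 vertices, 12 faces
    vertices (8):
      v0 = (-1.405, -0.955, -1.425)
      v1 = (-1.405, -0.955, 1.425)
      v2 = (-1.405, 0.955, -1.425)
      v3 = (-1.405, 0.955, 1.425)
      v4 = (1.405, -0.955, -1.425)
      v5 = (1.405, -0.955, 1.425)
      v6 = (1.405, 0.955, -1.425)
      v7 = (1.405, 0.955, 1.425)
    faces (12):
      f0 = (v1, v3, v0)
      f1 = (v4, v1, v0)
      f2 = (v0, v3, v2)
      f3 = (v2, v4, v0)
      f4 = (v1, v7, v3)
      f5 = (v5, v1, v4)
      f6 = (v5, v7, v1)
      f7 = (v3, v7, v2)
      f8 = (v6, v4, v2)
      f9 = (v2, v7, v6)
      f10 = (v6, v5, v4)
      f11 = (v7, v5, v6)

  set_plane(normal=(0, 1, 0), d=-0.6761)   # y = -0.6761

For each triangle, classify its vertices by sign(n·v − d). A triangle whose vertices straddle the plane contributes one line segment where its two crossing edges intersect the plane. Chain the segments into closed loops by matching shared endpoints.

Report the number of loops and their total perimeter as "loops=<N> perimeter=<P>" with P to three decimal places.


Straddling triangles (8 of 12):
  (v1,v3,v0) [-+-] → (-1.405, -0.6761, 1.425)–(-1.405, -0.6761, -1.00884)  len=2.4338
  (v0,v3,v2) [-++] → (-1.405, -0.6761, -1.00884)–(-1.405, -0.6761, -1.425)  len=0.4162
  (v2,v4,v0) [+--] → (0.994681, -0.6761, -1.425)–(-1.405, -0.6761, -1.425)  len=2.3997
  (v1,v7,v3) [-++] → (-0.994681, -0.6761, 1.425)–(-1.405, -0.6761, 1.425)  len=0.4103
  (v5,v7,v1) [-+-] → (1.405, -0.6761, 1.425)–(-0.994681, -0.6761, 1.425)  len=2.3997
  (v6,v4,v2) [+-+] → (1.405, -0.6761, -1.425)–(0.994681, -0.6761, -1.425)  len=0.4103
  (v6,v5,v4) [+--] → (1.405, -0.6761, 1.00884)–(1.405, -0.6761, -1.425)  len=2.4338
  (v7,v5,v6) [+-+] → (1.405, -0.6761, 1.425)–(1.405, -0.6761, 1.00884)  len=0.4162

Chained into 1 loop(s):
  loop 1: 8 segments, perimeter = 11.3200
Total perimeter = 11.320

loops=1 perimeter=11.320


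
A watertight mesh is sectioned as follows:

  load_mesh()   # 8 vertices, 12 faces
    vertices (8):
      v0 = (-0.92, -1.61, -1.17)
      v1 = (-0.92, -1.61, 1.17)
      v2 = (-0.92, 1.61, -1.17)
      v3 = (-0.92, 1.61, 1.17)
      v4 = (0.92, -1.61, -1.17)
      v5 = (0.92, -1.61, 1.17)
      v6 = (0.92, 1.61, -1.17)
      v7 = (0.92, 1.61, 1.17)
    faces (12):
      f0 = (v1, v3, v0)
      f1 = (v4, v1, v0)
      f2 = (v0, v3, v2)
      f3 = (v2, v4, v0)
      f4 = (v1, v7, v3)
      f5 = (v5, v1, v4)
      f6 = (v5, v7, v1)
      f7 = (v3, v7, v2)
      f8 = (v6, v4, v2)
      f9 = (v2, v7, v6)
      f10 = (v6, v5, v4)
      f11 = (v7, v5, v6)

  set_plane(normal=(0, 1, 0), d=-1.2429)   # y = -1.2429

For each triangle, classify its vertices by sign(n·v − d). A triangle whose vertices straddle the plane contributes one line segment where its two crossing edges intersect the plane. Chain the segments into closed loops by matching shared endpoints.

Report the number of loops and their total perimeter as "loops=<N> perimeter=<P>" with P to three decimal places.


Straddling triangles (8 of 12):
  (v1,v3,v0) [-+-] → (-0.92, -1.2429, 1.17)–(-0.92, -1.2429, -0.903225)  len=2.0732
  (v0,v3,v2) [-++] → (-0.92, -1.2429, -0.903225)–(-0.92, -1.2429, -1.17)  len=0.2668
  (v2,v4,v0) [+--] → (0.710229, -1.2429, -1.17)–(-0.92, -1.2429, -1.17)  len=1.6302
  (v1,v7,v3) [-++] → (-0.710229, -1.2429, 1.17)–(-0.92, -1.2429, 1.17)  len=0.2098
  (v5,v7,v1) [-+-] → (0.92, -1.2429, 1.17)–(-0.710229, -1.2429, 1.17)  len=1.6302
  (v6,v4,v2) [+-+] → (0.92, -1.2429, -1.17)–(0.710229, -1.2429, -1.17)  len=0.2098
  (v6,v5,v4) [+--] → (0.92, -1.2429, 0.903225)–(0.92, -1.2429, -1.17)  len=2.0732
  (v7,v5,v6) [+-+] → (0.92, -1.2429, 1.17)–(0.92, -1.2429, 0.903225)  len=0.2668

Chained into 1 loop(s):
  loop 1: 8 segments, perimeter = 8.3600
Total perimeter = 8.360

loops=1 perimeter=8.360


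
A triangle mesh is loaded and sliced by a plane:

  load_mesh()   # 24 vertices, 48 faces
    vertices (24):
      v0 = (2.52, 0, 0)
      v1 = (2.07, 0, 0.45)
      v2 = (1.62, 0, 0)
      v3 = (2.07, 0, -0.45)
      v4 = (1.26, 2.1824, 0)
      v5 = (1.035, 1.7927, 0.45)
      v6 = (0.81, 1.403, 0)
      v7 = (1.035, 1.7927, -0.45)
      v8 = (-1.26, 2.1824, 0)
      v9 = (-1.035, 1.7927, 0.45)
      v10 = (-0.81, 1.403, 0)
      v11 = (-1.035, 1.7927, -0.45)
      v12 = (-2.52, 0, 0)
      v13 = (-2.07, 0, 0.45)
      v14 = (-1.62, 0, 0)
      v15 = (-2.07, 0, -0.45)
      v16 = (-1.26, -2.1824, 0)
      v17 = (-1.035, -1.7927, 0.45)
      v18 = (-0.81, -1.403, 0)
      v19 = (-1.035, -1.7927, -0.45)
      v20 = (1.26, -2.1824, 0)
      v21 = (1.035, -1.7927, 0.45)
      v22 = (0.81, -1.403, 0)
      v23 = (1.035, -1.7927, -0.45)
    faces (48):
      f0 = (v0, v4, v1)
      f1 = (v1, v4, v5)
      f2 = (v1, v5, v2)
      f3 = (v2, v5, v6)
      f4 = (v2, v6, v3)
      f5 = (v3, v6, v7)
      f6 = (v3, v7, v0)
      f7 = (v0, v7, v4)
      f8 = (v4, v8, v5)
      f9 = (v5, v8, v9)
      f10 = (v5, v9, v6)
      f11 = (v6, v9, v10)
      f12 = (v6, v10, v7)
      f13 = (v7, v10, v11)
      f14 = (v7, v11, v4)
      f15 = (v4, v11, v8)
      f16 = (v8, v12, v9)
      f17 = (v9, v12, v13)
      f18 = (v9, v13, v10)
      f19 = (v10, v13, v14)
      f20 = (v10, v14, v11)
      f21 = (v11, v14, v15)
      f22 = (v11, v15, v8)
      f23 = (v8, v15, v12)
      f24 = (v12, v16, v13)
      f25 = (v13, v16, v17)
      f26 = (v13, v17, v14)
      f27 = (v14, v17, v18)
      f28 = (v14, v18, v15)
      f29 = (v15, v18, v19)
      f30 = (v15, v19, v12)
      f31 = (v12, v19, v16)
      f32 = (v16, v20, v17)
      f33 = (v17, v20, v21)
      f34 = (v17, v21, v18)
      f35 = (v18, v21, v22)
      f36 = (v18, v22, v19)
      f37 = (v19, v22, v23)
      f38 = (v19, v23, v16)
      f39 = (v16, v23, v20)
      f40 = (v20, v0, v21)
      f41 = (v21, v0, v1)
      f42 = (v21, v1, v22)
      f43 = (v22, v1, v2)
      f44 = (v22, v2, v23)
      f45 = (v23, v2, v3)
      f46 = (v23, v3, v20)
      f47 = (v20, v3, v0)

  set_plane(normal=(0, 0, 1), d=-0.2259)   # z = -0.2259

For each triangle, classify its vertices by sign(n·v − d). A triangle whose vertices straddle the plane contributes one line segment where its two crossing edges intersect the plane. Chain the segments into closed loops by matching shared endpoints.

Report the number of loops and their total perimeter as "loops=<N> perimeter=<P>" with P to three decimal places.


loops=2 perimeter=24.840

Straddling triangles (24 of 48):
  (v2,v6,v3) [++-] → (1.44252, 0.698694, -0.2259)–(1.8459, 0, -0.2259)  len=0.8068
  (v3,v6,v7) [-+-] → (1.44252, 0.698694, -0.2259)–(0.92295, 1.59863, -0.2259)  len=1.0392
  (v3,v7,v0) [--+] → (1.77453, 0.899935, -0.2259)–(2.2941, 0, -0.2259)  len=1.0392
  (v0,v7,v4) [+-+] → (1.77453, 0.899935, -0.2259)–(1.14705, 1.98677, -0.2259)  len=1.2550
  (v6,v10,v7) [++-] → (0.11619, 1.59863, -0.2259)–(0.92295, 1.59863, -0.2259)  len=0.8068
  (v7,v10,v11) [-+-] → (0.11619, 1.59863, -0.2259)–(-0.92295, 1.59863, -0.2259)  len=1.0391
  (v7,v11,v4) [--+] → (0.10791, 1.98677, -0.2259)–(1.14705, 1.98677, -0.2259)  len=1.0391
  (v4,v11,v8) [+-+] → (0.10791, 1.98677, -0.2259)–(-1.14705, 1.98677, -0.2259)  len=1.2550
  (v10,v14,v11) [++-] → (-1.32633, 0.899935, -0.2259)–(-0.92295, 1.59863, -0.2259)  len=0.8068
  (v11,v14,v15) [-+-] → (-1.32633, 0.899935, -0.2259)–(-1.8459, 0, -0.2259)  len=1.0392
  (v11,v15,v8) [--+] → (-1.66662, 1.08684, -0.2259)–(-1.14705, 1.98677, -0.2259)  len=1.0392
  (v8,v15,v12) [+-+] → (-1.66662, 1.08684, -0.2259)–(-2.2941, 0, -0.2259)  len=1.2550
  (v14,v18,v15) [++-] → (-1.44252, -0.698694, -0.2259)–(-1.8459, 0, -0.2259)  len=0.8068
  (v15,v18,v19) [-+-] → (-1.44252, -0.698694, -0.2259)–(-0.92295, -1.59863, -0.2259)  len=1.0392
  (v15,v19,v12) [--+] → (-1.77453, -0.899935, -0.2259)–(-2.2941, 0, -0.2259)  len=1.0392
  (v12,v19,v16) [+-+] → (-1.77453, -0.899935, -0.2259)–(-1.14705, -1.98677, -0.2259)  len=1.2550
  (v18,v22,v19) [++-] → (-0.11619, -1.59863, -0.2259)–(-0.92295, -1.59863, -0.2259)  len=0.8068
  (v19,v22,v23) [-+-] → (-0.11619, -1.59863, -0.2259)–(0.92295, -1.59863, -0.2259)  len=1.0391
  (v19,v23,v16) [--+] → (-0.10791, -1.98677, -0.2259)–(-1.14705, -1.98677, -0.2259)  len=1.0391
  (v16,v23,v20) [+-+] → (-0.10791, -1.98677, -0.2259)–(1.14705, -1.98677, -0.2259)  len=1.2550
  (v22,v2,v23) [++-] → (1.32633, -0.899935, -0.2259)–(0.92295, -1.59863, -0.2259)  len=0.8068
  (v23,v2,v3) [-+-] → (1.32633, -0.899935, -0.2259)–(1.8459, 0, -0.2259)  len=1.0392
  (v23,v3,v20) [--+] → (1.66662, -1.08684, -0.2259)–(1.14705, -1.98677, -0.2259)  len=1.0392
  (v20,v3,v0) [+-+] → (1.66662, -1.08684, -0.2259)–(2.2941, 0, -0.2259)  len=1.2550

Chained into 2 loop(s):
  loop 1: 12 segments, perimeter = 11.0755
  loop 2: 12 segments, perimeter = 13.7647
Total perimeter = 24.840


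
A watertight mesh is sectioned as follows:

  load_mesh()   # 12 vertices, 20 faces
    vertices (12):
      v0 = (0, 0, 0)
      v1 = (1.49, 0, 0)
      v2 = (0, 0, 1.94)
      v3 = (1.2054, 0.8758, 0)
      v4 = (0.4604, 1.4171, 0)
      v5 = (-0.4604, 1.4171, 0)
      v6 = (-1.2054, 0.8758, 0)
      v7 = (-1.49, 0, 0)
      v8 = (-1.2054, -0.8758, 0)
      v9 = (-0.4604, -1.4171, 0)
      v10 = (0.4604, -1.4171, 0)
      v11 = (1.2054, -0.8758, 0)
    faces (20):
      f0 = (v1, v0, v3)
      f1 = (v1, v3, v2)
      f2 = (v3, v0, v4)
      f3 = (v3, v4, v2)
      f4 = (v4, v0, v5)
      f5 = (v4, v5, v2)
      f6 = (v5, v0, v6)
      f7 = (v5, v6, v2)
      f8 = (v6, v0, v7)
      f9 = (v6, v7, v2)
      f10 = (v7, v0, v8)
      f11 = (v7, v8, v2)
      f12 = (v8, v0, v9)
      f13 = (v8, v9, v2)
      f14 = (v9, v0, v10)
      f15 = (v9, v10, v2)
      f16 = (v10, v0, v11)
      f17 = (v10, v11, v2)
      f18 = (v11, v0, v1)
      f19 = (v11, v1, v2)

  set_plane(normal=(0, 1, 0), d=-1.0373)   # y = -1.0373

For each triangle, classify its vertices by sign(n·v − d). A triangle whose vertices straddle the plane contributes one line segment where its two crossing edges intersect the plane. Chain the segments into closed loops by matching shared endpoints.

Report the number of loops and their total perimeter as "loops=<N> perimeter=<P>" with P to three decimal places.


Straddling triangles (6 of 20):
  (v8,v0,v9) [++-] → (-0.337007, -1.0373, 0)–(-0.983125, -1.0373, 0)  len=0.6461
  (v8,v9,v2) [+-+] → (-0.983125, -1.0373, 0)–(-0.337007, -1.0373, 0.519944)  len=0.8293
  (v9,v0,v10) [-+-] → (-0.337007, -1.0373, 0)–(0.337007, -1.0373, 0)  len=0.6740
  (v9,v10,v2) [--+] → (0.337007, -1.0373, 0.519944)–(-0.337007, -1.0373, 0.519944)  len=0.6740
  (v10,v0,v11) [-++] → (0.337007, -1.0373, 0)–(0.983125, -1.0373, 0)  len=0.6461
  (v10,v11,v2) [-++] → (0.983125, -1.0373, 0)–(0.337007, -1.0373, 0.519944)  len=0.8293

Chained into 1 loop(s):
  loop 1: 6 segments, perimeter = 4.2989
Total perimeter = 4.299

loops=1 perimeter=4.299
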